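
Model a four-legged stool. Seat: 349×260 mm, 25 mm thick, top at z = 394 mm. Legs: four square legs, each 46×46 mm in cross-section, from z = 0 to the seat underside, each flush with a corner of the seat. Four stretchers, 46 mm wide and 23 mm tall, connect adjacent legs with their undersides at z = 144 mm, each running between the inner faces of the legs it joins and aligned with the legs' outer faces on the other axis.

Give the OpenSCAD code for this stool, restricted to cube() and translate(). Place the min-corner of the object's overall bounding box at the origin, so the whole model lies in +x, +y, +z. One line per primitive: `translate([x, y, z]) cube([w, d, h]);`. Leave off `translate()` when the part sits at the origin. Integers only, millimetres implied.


translate([0, 0, 369]) cube([349, 260, 25]);
cube([46, 46, 369]);
translate([303, 0, 0]) cube([46, 46, 369]);
translate([0, 214, 0]) cube([46, 46, 369]);
translate([303, 214, 0]) cube([46, 46, 369]);
translate([46, 0, 144]) cube([257, 46, 23]);
translate([46, 214, 144]) cube([257, 46, 23]);
translate([0, 46, 144]) cube([46, 168, 23]);
translate([303, 46, 144]) cube([46, 168, 23]);


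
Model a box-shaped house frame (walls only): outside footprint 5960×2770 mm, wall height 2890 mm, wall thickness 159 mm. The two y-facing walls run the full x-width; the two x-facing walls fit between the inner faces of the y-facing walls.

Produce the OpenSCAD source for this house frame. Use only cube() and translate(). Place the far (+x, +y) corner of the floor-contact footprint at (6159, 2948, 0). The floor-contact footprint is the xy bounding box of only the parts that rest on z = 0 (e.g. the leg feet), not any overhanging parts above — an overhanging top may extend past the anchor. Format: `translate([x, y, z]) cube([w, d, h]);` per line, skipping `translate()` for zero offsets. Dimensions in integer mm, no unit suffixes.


translate([199, 178, 0]) cube([5960, 159, 2890]);
translate([199, 2789, 0]) cube([5960, 159, 2890]);
translate([199, 337, 0]) cube([159, 2452, 2890]);
translate([6000, 337, 0]) cube([159, 2452, 2890]);


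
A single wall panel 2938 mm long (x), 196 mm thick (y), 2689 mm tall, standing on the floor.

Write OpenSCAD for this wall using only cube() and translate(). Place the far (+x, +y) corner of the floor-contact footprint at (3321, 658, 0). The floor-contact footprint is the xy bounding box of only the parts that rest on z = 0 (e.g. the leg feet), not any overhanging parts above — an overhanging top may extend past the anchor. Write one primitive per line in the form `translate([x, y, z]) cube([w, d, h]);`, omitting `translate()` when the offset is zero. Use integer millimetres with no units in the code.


translate([383, 462, 0]) cube([2938, 196, 2689]);


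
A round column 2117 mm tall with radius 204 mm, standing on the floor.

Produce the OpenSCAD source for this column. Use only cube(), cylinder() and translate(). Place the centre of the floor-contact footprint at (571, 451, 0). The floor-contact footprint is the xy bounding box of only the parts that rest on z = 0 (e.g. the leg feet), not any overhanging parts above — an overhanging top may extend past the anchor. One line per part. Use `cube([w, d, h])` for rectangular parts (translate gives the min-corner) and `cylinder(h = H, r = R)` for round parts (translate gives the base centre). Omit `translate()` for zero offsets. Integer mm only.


translate([571, 451, 0]) cylinder(h = 2117, r = 204);


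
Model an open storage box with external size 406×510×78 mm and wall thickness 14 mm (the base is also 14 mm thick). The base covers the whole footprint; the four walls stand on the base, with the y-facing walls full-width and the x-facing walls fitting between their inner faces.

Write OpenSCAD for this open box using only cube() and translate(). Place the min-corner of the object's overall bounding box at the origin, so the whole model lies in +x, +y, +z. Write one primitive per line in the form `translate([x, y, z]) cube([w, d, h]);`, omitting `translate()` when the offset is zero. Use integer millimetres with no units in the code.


cube([406, 510, 14]);
translate([0, 0, 14]) cube([406, 14, 64]);
translate([0, 496, 14]) cube([406, 14, 64]);
translate([0, 14, 14]) cube([14, 482, 64]);
translate([392, 14, 14]) cube([14, 482, 64]);


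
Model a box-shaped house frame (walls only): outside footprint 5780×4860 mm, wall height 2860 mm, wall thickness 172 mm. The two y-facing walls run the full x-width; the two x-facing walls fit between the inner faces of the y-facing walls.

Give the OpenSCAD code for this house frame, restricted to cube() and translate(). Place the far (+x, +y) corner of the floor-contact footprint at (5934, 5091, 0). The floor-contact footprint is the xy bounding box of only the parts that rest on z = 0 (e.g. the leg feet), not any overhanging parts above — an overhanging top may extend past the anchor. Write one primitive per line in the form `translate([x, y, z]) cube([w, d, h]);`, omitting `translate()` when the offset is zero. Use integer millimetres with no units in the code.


translate([154, 231, 0]) cube([5780, 172, 2860]);
translate([154, 4919, 0]) cube([5780, 172, 2860]);
translate([154, 403, 0]) cube([172, 4516, 2860]);
translate([5762, 403, 0]) cube([172, 4516, 2860]);


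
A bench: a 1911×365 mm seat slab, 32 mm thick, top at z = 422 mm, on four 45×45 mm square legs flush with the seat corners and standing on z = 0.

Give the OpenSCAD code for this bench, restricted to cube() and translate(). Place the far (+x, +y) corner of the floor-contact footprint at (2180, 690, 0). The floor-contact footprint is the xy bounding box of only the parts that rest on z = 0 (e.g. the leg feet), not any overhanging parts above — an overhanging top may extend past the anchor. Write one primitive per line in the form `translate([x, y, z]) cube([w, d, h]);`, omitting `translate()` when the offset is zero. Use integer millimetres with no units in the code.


translate([269, 325, 390]) cube([1911, 365, 32]);
translate([269, 325, 0]) cube([45, 45, 390]);
translate([269, 645, 0]) cube([45, 45, 390]);
translate([2135, 325, 0]) cube([45, 45, 390]);
translate([2135, 645, 0]) cube([45, 45, 390]);


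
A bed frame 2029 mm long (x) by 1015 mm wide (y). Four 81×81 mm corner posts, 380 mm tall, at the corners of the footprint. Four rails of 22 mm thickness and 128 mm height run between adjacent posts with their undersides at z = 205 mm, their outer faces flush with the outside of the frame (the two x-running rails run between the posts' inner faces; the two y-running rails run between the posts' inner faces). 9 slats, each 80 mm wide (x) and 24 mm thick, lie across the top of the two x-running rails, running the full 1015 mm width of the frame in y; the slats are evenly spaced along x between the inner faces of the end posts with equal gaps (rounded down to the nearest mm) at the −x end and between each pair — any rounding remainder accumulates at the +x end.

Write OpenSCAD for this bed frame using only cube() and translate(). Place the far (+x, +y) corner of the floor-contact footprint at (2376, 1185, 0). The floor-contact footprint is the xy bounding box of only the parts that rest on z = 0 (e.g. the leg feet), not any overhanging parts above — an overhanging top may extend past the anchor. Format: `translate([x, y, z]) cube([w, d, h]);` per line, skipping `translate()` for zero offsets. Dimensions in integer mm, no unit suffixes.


// slat z = rail_z + rail_h = 205 + 128 = 333
// slat gap = ⌊(1867 − 9·80) / 10⌋ = 114
translate([347, 170, 0]) cube([81, 81, 380]);
translate([347, 1104, 0]) cube([81, 81, 380]);
translate([2295, 170, 0]) cube([81, 81, 380]);
translate([2295, 1104, 0]) cube([81, 81, 380]);
translate([428, 170, 205]) cube([1867, 22, 128]);
translate([428, 1163, 205]) cube([1867, 22, 128]);
translate([347, 251, 205]) cube([22, 853, 128]);
translate([2354, 251, 205]) cube([22, 853, 128]);
translate([542, 170, 333]) cube([80, 1015, 24]);
translate([736, 170, 333]) cube([80, 1015, 24]);
translate([930, 170, 333]) cube([80, 1015, 24]);
translate([1124, 170, 333]) cube([80, 1015, 24]);
translate([1318, 170, 333]) cube([80, 1015, 24]);
translate([1512, 170, 333]) cube([80, 1015, 24]);
translate([1706, 170, 333]) cube([80, 1015, 24]);
translate([1900, 170, 333]) cube([80, 1015, 24]);
translate([2094, 170, 333]) cube([80, 1015, 24]);


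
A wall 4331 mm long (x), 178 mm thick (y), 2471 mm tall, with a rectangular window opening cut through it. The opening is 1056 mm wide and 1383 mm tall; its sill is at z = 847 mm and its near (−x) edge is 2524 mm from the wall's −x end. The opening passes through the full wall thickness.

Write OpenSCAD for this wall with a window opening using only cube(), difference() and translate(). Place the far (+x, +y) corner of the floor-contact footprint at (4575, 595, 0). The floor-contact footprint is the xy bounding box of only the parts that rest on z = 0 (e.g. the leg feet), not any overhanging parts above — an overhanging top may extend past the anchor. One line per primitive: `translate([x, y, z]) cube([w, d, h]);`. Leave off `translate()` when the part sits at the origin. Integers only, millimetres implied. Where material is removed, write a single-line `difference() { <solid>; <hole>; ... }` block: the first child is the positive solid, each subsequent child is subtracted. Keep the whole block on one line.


difference() { translate([244, 417, 0]) cube([4331, 178, 2471]); translate([2768, 417, 847]) cube([1056, 178, 1383]); }


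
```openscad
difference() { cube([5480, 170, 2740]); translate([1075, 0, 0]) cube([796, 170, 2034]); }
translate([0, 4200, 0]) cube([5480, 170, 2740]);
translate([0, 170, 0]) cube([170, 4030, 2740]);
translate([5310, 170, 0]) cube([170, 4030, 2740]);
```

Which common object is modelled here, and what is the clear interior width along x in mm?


A single room. The interior width is 5140 mm.

Four walls enclosing a rectangle with a door in the front wall — a room. Outside width 5480 minus two 170 mm walls gives 5140 mm.


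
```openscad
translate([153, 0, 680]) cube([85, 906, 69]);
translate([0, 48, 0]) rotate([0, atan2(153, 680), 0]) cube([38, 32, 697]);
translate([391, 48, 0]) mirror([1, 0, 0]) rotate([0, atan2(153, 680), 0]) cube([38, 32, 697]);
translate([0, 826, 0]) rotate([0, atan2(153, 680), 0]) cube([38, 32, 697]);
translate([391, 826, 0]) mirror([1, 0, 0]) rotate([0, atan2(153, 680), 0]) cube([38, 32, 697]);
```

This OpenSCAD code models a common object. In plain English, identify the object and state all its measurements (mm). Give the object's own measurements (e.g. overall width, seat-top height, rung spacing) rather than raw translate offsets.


A sawhorse. A 85×906×69 mm beam (x, y, z) sits on two A-frame leg pairs. Each pair is two raked legs of 38×32 mm section (32 mm along y) splaying symmetrically in x. Each leg rises 680 mm vertically over 153 mm of horizontal reach and is 697 mm long along its own axis. Every leg's outer bottom edge rests on the floor and its outer top edge meets a bottom edge of the beam — the left legs (tilting toward +x) meet the beam's −x bottom edge, the right legs (their mirror images, tilting toward −x) meet its +x bottom edge — so the leg tops tuck under the beam, the beam's underside is 680 mm above the floor, and the feet are 391 mm apart outside-to-outside with the beam centred between them. The two leg pairs are set in 48 mm from either end of the beam.


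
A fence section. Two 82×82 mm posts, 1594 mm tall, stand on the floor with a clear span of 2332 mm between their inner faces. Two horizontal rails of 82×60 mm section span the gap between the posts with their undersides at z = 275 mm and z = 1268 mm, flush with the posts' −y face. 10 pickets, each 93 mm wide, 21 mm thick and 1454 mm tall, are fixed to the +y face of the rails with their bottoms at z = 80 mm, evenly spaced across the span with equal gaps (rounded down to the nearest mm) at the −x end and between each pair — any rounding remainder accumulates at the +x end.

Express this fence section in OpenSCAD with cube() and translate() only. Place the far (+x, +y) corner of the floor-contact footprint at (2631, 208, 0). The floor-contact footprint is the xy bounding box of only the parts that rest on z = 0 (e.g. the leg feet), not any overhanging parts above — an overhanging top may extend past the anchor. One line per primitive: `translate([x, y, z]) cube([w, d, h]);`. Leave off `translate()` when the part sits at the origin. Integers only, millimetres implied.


translate([135, 126, 0]) cube([82, 82, 1594]);
translate([2549, 126, 0]) cube([82, 82, 1594]);
translate([217, 126, 275]) cube([2332, 82, 60]);
translate([217, 126, 1268]) cube([2332, 82, 60]);
translate([344, 208, 80]) cube([93, 21, 1454]);
translate([564, 208, 80]) cube([93, 21, 1454]);
translate([784, 208, 80]) cube([93, 21, 1454]);
translate([1004, 208, 80]) cube([93, 21, 1454]);
translate([1224, 208, 80]) cube([93, 21, 1454]);
translate([1444, 208, 80]) cube([93, 21, 1454]);
translate([1664, 208, 80]) cube([93, 21, 1454]);
translate([1884, 208, 80]) cube([93, 21, 1454]);
translate([2104, 208, 80]) cube([93, 21, 1454]);
translate([2324, 208, 80]) cube([93, 21, 1454]);


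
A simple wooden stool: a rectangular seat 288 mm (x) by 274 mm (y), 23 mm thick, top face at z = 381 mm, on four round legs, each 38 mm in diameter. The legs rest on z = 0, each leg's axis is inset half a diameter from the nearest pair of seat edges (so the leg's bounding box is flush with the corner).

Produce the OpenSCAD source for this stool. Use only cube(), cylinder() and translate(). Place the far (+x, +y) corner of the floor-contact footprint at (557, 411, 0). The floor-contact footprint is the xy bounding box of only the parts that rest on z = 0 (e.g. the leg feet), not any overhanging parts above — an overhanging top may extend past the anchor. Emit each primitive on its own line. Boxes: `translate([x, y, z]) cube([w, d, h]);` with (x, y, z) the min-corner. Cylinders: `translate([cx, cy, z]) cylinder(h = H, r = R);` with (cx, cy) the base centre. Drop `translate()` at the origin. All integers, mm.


translate([269, 137, 358]) cube([288, 274, 23]);
translate([288, 156, 0]) cylinder(h = 358, r = 19);
translate([538, 156, 0]) cylinder(h = 358, r = 19);
translate([288, 392, 0]) cylinder(h = 358, r = 19);
translate([538, 392, 0]) cylinder(h = 358, r = 19);


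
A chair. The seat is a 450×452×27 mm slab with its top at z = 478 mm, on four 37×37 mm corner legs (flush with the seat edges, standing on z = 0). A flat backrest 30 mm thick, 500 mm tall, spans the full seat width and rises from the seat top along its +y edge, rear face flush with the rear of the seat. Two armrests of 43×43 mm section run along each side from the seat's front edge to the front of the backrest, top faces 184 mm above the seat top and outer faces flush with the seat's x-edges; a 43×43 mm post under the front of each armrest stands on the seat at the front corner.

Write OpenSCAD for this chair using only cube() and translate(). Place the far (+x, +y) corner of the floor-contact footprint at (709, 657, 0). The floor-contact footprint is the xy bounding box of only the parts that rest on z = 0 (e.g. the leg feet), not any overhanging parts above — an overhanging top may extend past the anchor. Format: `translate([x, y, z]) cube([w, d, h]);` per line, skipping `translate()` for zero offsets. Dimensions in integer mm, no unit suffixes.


// leg_h = 478 - 27 = 451
// arm post h = 184 - 43 = 141
translate([259, 205, 451]) cube([450, 452, 27]);
translate([259, 205, 0]) cube([37, 37, 451]);
translate([672, 205, 0]) cube([37, 37, 451]);
translate([259, 620, 0]) cube([37, 37, 451]);
translate([672, 620, 0]) cube([37, 37, 451]);
translate([259, 627, 478]) cube([450, 30, 500]);
translate([259, 205, 619]) cube([43, 422, 43]);
translate([666, 205, 619]) cube([43, 422, 43]);
translate([259, 205, 478]) cube([43, 43, 141]);
translate([666, 205, 478]) cube([43, 43, 141]);


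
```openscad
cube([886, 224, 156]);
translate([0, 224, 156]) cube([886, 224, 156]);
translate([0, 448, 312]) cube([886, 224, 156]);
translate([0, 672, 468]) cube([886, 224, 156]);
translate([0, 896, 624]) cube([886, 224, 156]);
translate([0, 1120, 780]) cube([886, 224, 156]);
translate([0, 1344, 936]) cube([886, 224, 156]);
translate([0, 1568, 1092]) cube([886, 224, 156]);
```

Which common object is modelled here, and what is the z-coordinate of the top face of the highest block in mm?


A staircase. The total rise is 1248 mm.

8 identical blocks, each offset up and back from the previous — a staircase. Each step is 156 mm tall and there are 8 of them, so the total rise is 8 × 156 = 1248 mm.


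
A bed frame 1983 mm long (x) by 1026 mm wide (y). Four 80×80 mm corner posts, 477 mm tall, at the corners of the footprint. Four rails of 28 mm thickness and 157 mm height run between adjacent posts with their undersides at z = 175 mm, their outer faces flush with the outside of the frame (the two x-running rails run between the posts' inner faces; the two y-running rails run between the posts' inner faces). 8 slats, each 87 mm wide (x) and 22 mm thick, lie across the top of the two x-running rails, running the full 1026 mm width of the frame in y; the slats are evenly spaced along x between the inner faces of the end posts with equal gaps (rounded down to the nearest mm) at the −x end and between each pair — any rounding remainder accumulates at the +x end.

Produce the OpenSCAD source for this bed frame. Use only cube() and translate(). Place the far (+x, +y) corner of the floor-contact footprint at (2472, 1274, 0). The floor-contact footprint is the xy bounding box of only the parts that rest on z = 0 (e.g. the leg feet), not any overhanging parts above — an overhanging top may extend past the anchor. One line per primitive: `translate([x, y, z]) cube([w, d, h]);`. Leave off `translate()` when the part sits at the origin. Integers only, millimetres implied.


// slat z = rail_z + rail_h = 175 + 157 = 332
// slat gap = ⌊(1823 − 8·87) / 9⌋ = 125
translate([489, 248, 0]) cube([80, 80, 477]);
translate([489, 1194, 0]) cube([80, 80, 477]);
translate([2392, 248, 0]) cube([80, 80, 477]);
translate([2392, 1194, 0]) cube([80, 80, 477]);
translate([569, 248, 175]) cube([1823, 28, 157]);
translate([569, 1246, 175]) cube([1823, 28, 157]);
translate([489, 328, 175]) cube([28, 866, 157]);
translate([2444, 328, 175]) cube([28, 866, 157]);
translate([694, 248, 332]) cube([87, 1026, 22]);
translate([906, 248, 332]) cube([87, 1026, 22]);
translate([1118, 248, 332]) cube([87, 1026, 22]);
translate([1330, 248, 332]) cube([87, 1026, 22]);
translate([1542, 248, 332]) cube([87, 1026, 22]);
translate([1754, 248, 332]) cube([87, 1026, 22]);
translate([1966, 248, 332]) cube([87, 1026, 22]);
translate([2178, 248, 332]) cube([87, 1026, 22]);


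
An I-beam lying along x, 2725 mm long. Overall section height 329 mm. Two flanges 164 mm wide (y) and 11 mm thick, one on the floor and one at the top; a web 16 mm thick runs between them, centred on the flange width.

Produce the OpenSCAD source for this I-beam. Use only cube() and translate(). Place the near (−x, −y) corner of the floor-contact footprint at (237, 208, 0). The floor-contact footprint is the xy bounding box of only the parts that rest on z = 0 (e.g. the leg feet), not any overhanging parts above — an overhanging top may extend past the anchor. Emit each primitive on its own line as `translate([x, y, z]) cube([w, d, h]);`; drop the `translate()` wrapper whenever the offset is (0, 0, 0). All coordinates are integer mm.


translate([237, 208, 0]) cube([2725, 164, 11]);
translate([237, 282, 11]) cube([2725, 16, 307]);
translate([237, 208, 318]) cube([2725, 164, 11]);


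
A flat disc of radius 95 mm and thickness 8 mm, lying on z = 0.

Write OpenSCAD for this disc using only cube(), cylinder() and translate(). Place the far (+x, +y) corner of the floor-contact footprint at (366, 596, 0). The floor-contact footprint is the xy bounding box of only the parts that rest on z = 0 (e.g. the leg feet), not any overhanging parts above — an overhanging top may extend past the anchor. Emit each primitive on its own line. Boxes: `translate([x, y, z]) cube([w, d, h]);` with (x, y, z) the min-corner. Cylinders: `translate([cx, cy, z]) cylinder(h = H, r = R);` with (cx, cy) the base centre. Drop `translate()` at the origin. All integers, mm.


translate([271, 501, 0]) cylinder(h = 8, r = 95);


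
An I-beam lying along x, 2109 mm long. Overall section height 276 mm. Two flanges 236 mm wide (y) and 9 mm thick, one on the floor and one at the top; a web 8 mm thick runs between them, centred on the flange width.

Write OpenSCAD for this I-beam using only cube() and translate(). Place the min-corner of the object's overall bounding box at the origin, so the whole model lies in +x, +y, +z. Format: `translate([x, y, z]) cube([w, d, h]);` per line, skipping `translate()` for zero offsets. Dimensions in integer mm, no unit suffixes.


cube([2109, 236, 9]);
translate([0, 114, 9]) cube([2109, 8, 258]);
translate([0, 0, 267]) cube([2109, 236, 9]);


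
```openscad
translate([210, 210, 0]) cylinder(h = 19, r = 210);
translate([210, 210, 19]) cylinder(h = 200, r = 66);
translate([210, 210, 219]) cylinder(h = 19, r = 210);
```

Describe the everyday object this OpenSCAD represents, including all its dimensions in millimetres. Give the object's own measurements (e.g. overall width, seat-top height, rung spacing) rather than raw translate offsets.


A spool: two coaxial disc flanges of radius 210 mm and thickness 19 mm, joined by a core cylinder of radius 66 mm and height 200 mm. The lower flange rests on z = 0 and the three cylinders share a vertical axis.


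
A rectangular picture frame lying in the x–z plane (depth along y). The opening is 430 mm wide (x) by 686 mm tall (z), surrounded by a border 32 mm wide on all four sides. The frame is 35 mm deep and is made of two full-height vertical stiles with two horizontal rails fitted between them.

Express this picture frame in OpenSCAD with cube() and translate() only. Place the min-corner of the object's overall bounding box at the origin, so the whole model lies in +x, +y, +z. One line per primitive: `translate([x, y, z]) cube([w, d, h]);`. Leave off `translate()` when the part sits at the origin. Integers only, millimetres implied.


cube([32, 35, 750]);
translate([462, 0, 0]) cube([32, 35, 750]);
translate([32, 0, 0]) cube([430, 35, 32]);
translate([32, 0, 718]) cube([430, 35, 32]);


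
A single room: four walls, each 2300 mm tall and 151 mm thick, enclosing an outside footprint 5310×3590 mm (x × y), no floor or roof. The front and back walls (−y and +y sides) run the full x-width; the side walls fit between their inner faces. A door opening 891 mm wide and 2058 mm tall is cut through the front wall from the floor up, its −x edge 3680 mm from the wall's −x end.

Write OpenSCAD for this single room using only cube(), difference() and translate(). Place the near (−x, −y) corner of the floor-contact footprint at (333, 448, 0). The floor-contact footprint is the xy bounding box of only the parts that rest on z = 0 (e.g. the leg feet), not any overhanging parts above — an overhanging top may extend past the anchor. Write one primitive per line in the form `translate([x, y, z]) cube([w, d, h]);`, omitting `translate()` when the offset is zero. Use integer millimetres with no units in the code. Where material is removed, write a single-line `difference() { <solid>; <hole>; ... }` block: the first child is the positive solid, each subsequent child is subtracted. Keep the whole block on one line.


difference() { translate([333, 448, 0]) cube([5310, 151, 2300]); translate([4013, 448, 0]) cube([891, 151, 2058]); }
translate([333, 3887, 0]) cube([5310, 151, 2300]);
translate([333, 599, 0]) cube([151, 3288, 2300]);
translate([5492, 599, 0]) cube([151, 3288, 2300]);


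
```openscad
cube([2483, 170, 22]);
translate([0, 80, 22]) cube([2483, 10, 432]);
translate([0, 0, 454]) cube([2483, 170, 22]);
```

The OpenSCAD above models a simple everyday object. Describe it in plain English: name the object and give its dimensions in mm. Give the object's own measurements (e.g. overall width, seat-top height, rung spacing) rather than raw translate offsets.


An I-beam lying along x, 2483 mm long. Overall section height 476 mm. Two flanges 170 mm wide (y) and 22 mm thick, one on the floor and one at the top; a web 10 mm thick runs between them, centred on the flange width.


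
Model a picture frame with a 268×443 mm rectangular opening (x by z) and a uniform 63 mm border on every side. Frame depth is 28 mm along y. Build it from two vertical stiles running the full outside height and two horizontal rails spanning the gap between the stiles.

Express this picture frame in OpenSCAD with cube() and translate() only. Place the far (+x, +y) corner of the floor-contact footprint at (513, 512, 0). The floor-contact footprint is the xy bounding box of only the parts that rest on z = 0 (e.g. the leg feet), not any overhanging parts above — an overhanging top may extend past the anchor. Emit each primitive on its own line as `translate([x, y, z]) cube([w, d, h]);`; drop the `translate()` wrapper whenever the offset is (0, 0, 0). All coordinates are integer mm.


translate([119, 484, 0]) cube([63, 28, 569]);
translate([450, 484, 0]) cube([63, 28, 569]);
translate([182, 484, 0]) cube([268, 28, 63]);
translate([182, 484, 506]) cube([268, 28, 63]);


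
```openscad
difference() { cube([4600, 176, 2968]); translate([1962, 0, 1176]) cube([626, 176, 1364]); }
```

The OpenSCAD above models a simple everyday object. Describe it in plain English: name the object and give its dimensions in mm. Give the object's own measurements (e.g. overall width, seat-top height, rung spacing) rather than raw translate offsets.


A wall 4600 mm long (x), 176 mm thick (y), 2968 mm tall, with a rectangular window opening cut through it. The opening is 626 mm wide and 1364 mm tall; its sill is at z = 1176 mm and its near (−x) edge is 1962 mm from the wall's −x end. The opening passes through the full wall thickness.


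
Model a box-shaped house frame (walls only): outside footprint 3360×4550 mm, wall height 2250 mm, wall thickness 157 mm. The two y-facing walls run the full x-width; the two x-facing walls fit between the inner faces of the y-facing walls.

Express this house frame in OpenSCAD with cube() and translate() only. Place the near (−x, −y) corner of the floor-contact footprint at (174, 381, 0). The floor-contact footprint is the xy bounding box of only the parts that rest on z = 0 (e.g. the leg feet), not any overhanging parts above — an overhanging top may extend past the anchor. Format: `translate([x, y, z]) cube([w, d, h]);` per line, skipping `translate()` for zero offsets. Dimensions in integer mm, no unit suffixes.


translate([174, 381, 0]) cube([3360, 157, 2250]);
translate([174, 4774, 0]) cube([3360, 157, 2250]);
translate([174, 538, 0]) cube([157, 4236, 2250]);
translate([3377, 538, 0]) cube([157, 4236, 2250]);


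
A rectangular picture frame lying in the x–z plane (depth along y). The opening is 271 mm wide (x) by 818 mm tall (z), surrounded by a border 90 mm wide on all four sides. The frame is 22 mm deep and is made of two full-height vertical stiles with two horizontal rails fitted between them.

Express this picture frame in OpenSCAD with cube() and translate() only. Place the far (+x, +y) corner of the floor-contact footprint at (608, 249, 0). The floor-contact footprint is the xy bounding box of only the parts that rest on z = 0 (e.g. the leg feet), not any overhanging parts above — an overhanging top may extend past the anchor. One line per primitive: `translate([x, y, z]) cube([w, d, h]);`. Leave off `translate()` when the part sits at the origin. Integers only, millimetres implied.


translate([157, 227, 0]) cube([90, 22, 998]);
translate([518, 227, 0]) cube([90, 22, 998]);
translate([247, 227, 0]) cube([271, 22, 90]);
translate([247, 227, 908]) cube([271, 22, 90]);


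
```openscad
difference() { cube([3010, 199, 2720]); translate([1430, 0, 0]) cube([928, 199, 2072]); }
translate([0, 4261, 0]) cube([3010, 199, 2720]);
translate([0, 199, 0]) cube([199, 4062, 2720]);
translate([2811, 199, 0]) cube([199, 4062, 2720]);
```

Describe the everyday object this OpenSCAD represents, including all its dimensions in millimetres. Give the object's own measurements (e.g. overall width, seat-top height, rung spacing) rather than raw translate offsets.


A single room: four walls, each 2720 mm tall and 199 mm thick, enclosing an outside footprint 3010×4460 mm (x × y), no floor or roof. The front and back walls (−y and +y sides) run the full x-width; the side walls fit between their inner faces. A door opening 928 mm wide and 2072 mm tall is cut through the front wall from the floor up, its −x edge 1430 mm from the wall's −x end.


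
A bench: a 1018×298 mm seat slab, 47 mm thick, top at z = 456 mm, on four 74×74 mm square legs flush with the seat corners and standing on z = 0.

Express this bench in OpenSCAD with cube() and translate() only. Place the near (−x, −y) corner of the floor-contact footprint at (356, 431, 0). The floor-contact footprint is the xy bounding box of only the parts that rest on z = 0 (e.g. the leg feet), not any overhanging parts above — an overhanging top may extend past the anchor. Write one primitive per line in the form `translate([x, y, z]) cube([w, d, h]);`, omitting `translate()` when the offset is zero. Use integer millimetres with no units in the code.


// leg_h = 456 − 47 = 409
translate([356, 431, 409]) cube([1018, 298, 47]);
translate([356, 431, 0]) cube([74, 74, 409]);
translate([356, 655, 0]) cube([74, 74, 409]);
translate([1300, 431, 0]) cube([74, 74, 409]);
translate([1300, 655, 0]) cube([74, 74, 409]);


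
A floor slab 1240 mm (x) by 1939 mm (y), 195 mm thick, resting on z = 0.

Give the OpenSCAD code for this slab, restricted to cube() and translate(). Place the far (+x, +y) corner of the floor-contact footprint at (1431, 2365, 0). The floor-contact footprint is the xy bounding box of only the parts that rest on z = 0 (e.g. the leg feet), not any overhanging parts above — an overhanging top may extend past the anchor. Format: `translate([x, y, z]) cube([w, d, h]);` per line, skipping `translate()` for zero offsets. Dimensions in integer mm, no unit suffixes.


translate([191, 426, 0]) cube([1240, 1939, 195]);


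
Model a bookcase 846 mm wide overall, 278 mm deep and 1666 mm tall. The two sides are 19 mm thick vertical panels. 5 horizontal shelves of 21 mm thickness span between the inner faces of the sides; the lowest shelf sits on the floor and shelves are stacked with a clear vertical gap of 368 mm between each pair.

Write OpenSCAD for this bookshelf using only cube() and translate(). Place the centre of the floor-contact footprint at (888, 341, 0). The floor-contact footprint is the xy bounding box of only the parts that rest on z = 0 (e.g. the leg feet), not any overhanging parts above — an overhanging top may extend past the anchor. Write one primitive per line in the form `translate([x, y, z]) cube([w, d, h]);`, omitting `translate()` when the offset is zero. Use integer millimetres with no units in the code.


translate([465, 202, 0]) cube([19, 278, 1666]);
translate([1292, 202, 0]) cube([19, 278, 1666]);
translate([484, 202, 0]) cube([808, 278, 21]);
translate([484, 202, 389]) cube([808, 278, 21]);
translate([484, 202, 778]) cube([808, 278, 21]);
translate([484, 202, 1167]) cube([808, 278, 21]);
translate([484, 202, 1556]) cube([808, 278, 21]);


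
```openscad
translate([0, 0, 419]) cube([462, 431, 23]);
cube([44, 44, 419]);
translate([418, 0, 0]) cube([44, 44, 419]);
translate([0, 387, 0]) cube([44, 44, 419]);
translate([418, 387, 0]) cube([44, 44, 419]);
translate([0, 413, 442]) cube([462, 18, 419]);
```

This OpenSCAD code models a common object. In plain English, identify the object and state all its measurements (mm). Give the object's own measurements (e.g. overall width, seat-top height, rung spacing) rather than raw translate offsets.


A chair. The seat is a 462×431×23 mm slab with its top at z = 442 mm, on four 44×44 mm corner legs (flush with the seat edges, standing on z = 0). A flat backrest 18 mm thick, 419 mm tall, spans the full seat width and rises from the seat top along its +y edge, rear face flush with the rear of the seat.


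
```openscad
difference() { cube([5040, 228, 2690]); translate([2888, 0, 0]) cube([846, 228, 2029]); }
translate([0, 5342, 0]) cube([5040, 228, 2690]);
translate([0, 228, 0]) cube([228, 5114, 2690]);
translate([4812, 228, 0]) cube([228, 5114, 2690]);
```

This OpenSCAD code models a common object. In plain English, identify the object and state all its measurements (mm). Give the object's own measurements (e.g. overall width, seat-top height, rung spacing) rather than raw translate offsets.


A single room: four walls, each 2690 mm tall and 228 mm thick, enclosing an outside footprint 5040×5570 mm (x × y), no floor or roof. The front and back walls (−y and +y sides) run the full x-width; the side walls fit between their inner faces. A door opening 846 mm wide and 2029 mm tall is cut through the front wall from the floor up, its −x edge 2888 mm from the wall's −x end.


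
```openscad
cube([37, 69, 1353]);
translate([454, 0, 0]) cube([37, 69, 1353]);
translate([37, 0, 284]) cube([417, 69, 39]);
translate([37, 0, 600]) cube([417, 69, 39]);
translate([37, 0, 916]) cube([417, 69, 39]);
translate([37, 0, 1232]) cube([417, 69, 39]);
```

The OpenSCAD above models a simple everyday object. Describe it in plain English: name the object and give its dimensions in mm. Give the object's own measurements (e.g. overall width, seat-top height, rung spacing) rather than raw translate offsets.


A straight ladder. Two 37×69 mm vertical rails, 1353 mm tall, stand 491 mm apart (outside-to-outside) with their front faces coplanar on the −y side. 4 rungs, each 69 mm deep and 39 mm tall, span between the inner faces of the rails, front faces flush with the rails. The lowest rung's underside is at z = 284 mm and rungs are spaced 316 mm apart (underside to underside).


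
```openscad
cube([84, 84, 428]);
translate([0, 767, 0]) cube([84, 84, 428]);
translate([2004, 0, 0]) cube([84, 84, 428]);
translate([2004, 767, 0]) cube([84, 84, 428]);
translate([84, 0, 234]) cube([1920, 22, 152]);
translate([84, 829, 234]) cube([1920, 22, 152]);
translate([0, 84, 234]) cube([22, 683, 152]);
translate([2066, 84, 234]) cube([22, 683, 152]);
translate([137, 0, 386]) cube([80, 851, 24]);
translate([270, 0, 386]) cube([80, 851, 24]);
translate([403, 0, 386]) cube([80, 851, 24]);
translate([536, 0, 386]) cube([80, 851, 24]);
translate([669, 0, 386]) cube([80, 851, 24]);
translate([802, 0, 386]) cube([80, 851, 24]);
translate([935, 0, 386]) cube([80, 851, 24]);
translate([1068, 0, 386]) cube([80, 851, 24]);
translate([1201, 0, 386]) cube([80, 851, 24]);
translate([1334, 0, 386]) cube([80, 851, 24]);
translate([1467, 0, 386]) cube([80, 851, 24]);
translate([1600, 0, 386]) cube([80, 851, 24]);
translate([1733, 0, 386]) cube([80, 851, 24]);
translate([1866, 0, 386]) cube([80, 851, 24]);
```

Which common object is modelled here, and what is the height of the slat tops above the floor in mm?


A bed frame. The slat-top height is 410 mm.

Four posts, four rails, and a row of slats — a bed frame. Slats sit on the rails at z = 234 + 152 = 386; with slat thickness 24, the top is 410 mm.


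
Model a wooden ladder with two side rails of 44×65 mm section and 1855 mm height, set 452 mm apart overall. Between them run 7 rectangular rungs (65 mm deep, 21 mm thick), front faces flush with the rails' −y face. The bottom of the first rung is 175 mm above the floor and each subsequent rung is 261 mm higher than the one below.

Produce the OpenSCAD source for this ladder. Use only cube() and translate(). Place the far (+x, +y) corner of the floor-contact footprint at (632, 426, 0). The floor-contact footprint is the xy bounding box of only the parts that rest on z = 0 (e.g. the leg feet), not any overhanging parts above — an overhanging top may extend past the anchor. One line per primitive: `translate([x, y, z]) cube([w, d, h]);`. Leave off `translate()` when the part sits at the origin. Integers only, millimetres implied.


translate([180, 361, 0]) cube([44, 65, 1855]);
translate([588, 361, 0]) cube([44, 65, 1855]);
translate([224, 361, 175]) cube([364, 65, 21]);
translate([224, 361, 436]) cube([364, 65, 21]);
translate([224, 361, 697]) cube([364, 65, 21]);
translate([224, 361, 958]) cube([364, 65, 21]);
translate([224, 361, 1219]) cube([364, 65, 21]);
translate([224, 361, 1480]) cube([364, 65, 21]);
translate([224, 361, 1741]) cube([364, 65, 21]);


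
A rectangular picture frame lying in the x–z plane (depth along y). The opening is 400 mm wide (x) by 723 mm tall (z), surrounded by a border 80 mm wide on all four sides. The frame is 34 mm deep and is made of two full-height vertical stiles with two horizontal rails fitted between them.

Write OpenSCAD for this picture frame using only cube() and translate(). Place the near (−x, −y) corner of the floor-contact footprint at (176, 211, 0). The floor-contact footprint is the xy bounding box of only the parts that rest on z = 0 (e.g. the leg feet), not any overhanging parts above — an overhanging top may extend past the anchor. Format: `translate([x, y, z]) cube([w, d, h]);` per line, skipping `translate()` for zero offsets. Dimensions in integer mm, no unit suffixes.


translate([176, 211, 0]) cube([80, 34, 883]);
translate([656, 211, 0]) cube([80, 34, 883]);
translate([256, 211, 0]) cube([400, 34, 80]);
translate([256, 211, 803]) cube([400, 34, 80]);


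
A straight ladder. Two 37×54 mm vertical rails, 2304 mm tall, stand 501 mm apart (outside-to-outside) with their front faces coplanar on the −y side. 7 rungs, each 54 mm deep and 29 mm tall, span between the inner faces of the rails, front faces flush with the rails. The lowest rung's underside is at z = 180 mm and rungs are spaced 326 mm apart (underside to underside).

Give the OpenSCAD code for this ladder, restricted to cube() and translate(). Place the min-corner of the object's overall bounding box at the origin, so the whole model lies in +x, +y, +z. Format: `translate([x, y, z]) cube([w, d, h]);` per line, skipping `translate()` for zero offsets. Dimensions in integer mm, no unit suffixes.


// rung span = 501 - 2*37 = 427
// rung[k] z = 180 + k*326
cube([37, 54, 2304]);
translate([464, 0, 0]) cube([37, 54, 2304]);
translate([37, 0, 180]) cube([427, 54, 29]);
translate([37, 0, 506]) cube([427, 54, 29]);
translate([37, 0, 832]) cube([427, 54, 29]);
translate([37, 0, 1158]) cube([427, 54, 29]);
translate([37, 0, 1484]) cube([427, 54, 29]);
translate([37, 0, 1810]) cube([427, 54, 29]);
translate([37, 0, 2136]) cube([427, 54, 29]);


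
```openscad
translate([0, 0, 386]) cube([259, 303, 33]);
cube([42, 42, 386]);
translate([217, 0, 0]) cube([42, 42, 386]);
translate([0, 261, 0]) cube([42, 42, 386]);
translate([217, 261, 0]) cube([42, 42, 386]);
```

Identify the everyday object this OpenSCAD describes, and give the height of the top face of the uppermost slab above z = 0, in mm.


A stool. The seat height is 419 mm.

A 259×303×33 slab at z = 386 on four corner posts — a stool. The seat top is 386 + 33 = 419 mm.


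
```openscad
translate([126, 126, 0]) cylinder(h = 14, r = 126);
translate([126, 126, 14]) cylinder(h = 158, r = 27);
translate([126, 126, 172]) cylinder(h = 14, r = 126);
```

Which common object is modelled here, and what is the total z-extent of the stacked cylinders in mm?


A spool. The overall height is 186 mm.

Three coaxial cylinders, large–small–large — a spool. Two 14 mm flanges and a 158 mm core give 14 + 158 + 14 = 186 mm.


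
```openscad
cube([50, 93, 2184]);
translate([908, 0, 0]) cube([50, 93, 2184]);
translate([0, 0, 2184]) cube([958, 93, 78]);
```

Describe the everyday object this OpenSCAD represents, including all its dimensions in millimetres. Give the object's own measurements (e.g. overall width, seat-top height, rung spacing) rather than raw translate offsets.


A door frame. The clear opening is 858 mm wide and 2184 mm high. Two 50 mm wide jambs, 93 mm deep, stand either side of the opening from the floor to the top of the opening. A 78 mm thick head sits across the top of both jambs, spanning the full outside width of the frame.
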